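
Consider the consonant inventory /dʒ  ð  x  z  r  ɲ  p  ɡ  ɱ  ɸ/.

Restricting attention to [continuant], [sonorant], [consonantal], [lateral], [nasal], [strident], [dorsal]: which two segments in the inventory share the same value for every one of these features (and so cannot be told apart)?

ð, ɸ

/ð/ (voiced dental fricative) and /ɸ/ (voiceless bilabial fricative) are both [+continuant], [−sonorant], [+consonantal], [−lateral], [−nasal], [−strident], [−dorsal], so none of the listed features separates them. (They do differ in [voice], [labial] and [coronal], which are not among the given features.) Every other pair in the inventory differs on at least one listed feature.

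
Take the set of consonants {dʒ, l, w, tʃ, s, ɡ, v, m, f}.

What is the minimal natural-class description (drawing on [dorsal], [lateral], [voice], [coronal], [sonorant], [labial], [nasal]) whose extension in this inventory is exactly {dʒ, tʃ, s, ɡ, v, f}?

Every target segment is [−sonorant] and no other inventory member is, so one feature is enough.

[−sonorant]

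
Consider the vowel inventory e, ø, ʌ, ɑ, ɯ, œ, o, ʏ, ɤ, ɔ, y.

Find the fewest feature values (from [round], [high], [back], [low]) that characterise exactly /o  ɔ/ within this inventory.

[+back, +round]

The class [+back], [+round] has exactly /o, ɔ/ as its extension in this inventory. No smaller conjunction from the listed features achieves this: [+round] alone would also admit /ø, œ, ʏ, y/; [+back] alone would also admit /ʌ, ɑ, ɯ, ɤ/; and checking the remaining single features turns up none with this extension.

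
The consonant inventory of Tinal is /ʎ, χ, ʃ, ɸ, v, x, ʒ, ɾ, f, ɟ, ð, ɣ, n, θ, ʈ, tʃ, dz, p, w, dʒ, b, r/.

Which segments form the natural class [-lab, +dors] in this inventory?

ʎ, χ, x, ɟ, ɣ

The [-labial] segments are /ʎ, χ, ʃ, x, ʒ, ɾ, ɟ, ð, ɣ, n, θ, ʈ, tʃ, dz, dʒ, r/.
Then [+dorsal] leaves /ʎ, χ, x, ɟ, ɣ/.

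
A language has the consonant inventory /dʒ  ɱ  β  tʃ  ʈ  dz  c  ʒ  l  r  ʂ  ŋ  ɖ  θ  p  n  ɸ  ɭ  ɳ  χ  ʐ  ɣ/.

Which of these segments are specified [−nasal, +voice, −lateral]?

dʒ, β, dz, ʒ, r, ɖ, ʐ, ɣ

The [−nasal] segments are /dʒ, β, tʃ, ʈ, dz, c, ʒ, l, r, ʂ, ɖ, θ, p, ɸ, ɭ, χ, ʐ, ɣ/.
Of those, [+voice] gives /dʒ, β, dz, ʒ, l, r, ɖ, ɭ, ʐ, ɣ/.
Intersecting with [−lateral] leaves /dʒ, β, dz, ʒ, r, ɖ, ʐ, ɣ/.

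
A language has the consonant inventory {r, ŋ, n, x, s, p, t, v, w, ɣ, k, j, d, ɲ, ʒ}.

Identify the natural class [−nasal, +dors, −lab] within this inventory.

First, the [−nasal] segments are /r, x, s, p, t, v, w, ɣ, k, j, d, ʒ/.
Then [+dorsal] gives /x, w, ɣ, k, j/.
Among these, [−labial] leaves /x, ɣ, k, j/.

x, ɣ, k, j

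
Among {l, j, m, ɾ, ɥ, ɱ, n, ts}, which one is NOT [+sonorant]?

/j, ɥ, n, m, ɾ, ɱ, l/ are all [+sonorant]; /ts/ (voiceless alveolar affricate) is [-sonorant].

ts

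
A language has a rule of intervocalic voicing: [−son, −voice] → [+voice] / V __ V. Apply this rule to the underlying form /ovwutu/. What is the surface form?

[ovwudu]

Only /t/ occurs between two vowels (/u/ __ /u/) and matches the structural description. It is a voiceless alveolar stop, so [−son, −voice] holds; changing it to [+voice] with all other features held fixed yields /d/ (voiced alveolar stop). No other segment meets both the structural description and the environment, so the output is [ovwudu].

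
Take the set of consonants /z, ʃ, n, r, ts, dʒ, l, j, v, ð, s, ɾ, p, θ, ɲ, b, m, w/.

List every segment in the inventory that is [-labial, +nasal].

n, ɲ

Checking each segment against [-labial], [+nasal]: /n/ (alveolar nasal), /ɲ/ (palatal nasal) satisfy every feature; every other segment in the inventory fails at least one.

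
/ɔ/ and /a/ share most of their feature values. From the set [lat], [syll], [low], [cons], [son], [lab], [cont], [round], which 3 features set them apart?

The two segments share [-lateral], [+syllabic], [-consonantal], [+sonorant], [+continuant]. The only features from the list on which they differ: /ɔ/ is [+labial] while /a/ is [-labial]; /ɔ/ is [+round] while /a/ is [-round]; /ɔ/ is [-low] while /a/ is [+low].

[labial], [round], [low]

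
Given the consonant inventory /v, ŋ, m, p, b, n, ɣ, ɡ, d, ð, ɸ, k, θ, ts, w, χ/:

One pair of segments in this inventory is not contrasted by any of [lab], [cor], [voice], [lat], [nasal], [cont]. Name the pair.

Both /v/ and /w/ are [+labial], [-coronal], [+voice], [-lateral], [-nasal], [+continuant]. Since the list omits [sonorant], [round] and [dorsal] — which do distinguish the voiced labiodental fricative from the labial-velar glide — this pair collapses; all other pairs remain distinct.

v, w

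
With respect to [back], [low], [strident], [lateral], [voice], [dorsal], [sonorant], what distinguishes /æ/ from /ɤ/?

[low], [back]

The two segments share [−strident], [−lateral], [+voice], [+dorsal], [+sonorant]. The only features from the list on which they differ: /æ/ is [+low] while /ɤ/ is [−low]; /æ/ is [−back] while /ɤ/ is [+back].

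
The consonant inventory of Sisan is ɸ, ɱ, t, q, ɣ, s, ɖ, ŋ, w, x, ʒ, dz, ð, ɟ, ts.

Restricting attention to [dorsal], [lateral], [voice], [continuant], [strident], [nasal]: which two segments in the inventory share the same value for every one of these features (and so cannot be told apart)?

w, ɣ

On the given features, /w/ and /ɣ/ have an identical profile: [+dorsal], [-lateral], [+voice], [+continuant], [-strident], [-nasal]. No other two segments in the inventory coincide on all 6 features. (They do differ in [sonorant], [labial] and [round], which are not among the given features.)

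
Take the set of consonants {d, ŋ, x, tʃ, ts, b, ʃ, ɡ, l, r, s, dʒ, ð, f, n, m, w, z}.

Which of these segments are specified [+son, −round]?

ŋ, l, r, n, m

Among the inventory, the [+sonorant] segments are /ŋ, l, r, n, m, w/.
Intersecting with [−round] leaves /ŋ, l, r, n, m/.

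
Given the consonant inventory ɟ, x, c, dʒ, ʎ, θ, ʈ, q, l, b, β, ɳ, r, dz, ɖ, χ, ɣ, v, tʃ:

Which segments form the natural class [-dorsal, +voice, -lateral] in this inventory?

dʒ, b, β, ɳ, r, dz, ɖ, v

Eliminate segments failing any feature: /ɟ, x, c, ʎ, q, χ, ɣ/ are [+dorsal]; /θ, ʈ, tʃ/ are [-voice]; /l/ is [+lateral]. The remaining /dʒ, b, β, ɳ, r, dz, ɖ, v/ satisfy [-dorsal], [+voice], [-lateral].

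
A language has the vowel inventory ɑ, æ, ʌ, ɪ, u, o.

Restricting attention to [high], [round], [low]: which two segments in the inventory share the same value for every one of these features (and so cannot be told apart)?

Both /æ/ and /ɑ/ are [-high], [-round], [+low]. Since the list omits [back] — which does distinguish the low front unrounded vowel from the low back unrounded vowel — this pair collapses; all other pairs remain distinct.

æ, ɑ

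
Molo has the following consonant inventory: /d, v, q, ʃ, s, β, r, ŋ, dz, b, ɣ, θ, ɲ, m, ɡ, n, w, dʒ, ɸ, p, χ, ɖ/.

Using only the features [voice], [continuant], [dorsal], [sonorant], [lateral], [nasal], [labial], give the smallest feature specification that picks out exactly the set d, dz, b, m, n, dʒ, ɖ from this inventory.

[+voice, −continuant, −dorsal]

Every target segment is [+voice], [−continuant], [−dorsal]; each remaining inventory member fails at least one of these. Each conjunct is needed — [−continuant, −dorsal] alone would also admit /p/; [+voice, −dorsal] alone would also admit /v, β, r/; [+voice, −continuant] alone would also admit /ŋ, ɲ, ɡ/ — and no other combination of two listed features has exactly this extension, so three is the minimum.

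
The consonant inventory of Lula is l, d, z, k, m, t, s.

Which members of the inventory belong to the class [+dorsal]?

The feature [dorsal] marks segments articulated with the tongue body. In this inventory /k/ has that property, so it is [+dorsal]; /l, d, z, m, t, s/ are [-dorsal].

k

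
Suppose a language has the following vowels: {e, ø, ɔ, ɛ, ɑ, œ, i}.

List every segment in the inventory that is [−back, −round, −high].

e, ɛ

Checking each segment against [−back], [−round], [−high]: /e/ (mid front unrounded tense vowel), /ɛ/ (mid front unrounded lax vowel) satisfy every feature; every other segment in the inventory fails at least one.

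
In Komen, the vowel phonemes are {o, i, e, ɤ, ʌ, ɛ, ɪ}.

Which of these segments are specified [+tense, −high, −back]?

Among the inventory, the [+tense] segments are /o, i, e, ɤ/.
Then [−high] gives /o, e, ɤ/.
Among these, [−back] leaves /e/.

e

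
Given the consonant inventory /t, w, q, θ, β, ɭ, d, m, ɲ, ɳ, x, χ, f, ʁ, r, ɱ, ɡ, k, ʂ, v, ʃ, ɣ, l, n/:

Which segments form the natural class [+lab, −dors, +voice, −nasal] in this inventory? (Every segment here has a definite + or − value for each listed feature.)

Eliminate segments failing any feature: /t, q, θ, ɭ, d, ɲ, ɳ, x, χ, ʁ, r, ɡ, k, ʂ, ʃ, ɣ, l, n/ are [−labial]; /w/ is [+dorsal]; /m, ɱ/ are [+nasal]; /f/ is [−voice]. The remaining /β, v/ satisfy [+labial], [−dorsal], [+voice], [−nasal].

β, v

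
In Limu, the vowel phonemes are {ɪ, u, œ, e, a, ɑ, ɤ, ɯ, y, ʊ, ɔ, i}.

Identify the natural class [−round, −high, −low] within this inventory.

Checking each segment against [−round], [−high], [−low]: /e/ (mid front unrounded tense vowel), /ɤ/ (mid back unrounded tense vowel) satisfy every feature; every other segment in the inventory fails at least one.

e, ɤ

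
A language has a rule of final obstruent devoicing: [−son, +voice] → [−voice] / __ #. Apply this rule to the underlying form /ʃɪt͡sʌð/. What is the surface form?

[ʃɪt͡sʌθ]

/ð/ satisfies [−son, +voice] and sits in __ #. The [−voice] counterpart of the voiced dental fricative is /θ/. Other segments in /ʃɪt͡sʌð/ either fail the structural description or are not in the environment, so the surface form is [ʃɪt͡sʌθ].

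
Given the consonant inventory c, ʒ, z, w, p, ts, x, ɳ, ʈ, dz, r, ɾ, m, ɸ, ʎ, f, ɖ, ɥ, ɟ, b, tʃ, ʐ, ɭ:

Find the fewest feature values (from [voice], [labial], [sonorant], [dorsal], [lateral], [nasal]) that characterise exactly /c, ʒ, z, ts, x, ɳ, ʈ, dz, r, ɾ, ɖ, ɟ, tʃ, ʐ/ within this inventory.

The class [-lateral], [-labial] has exactly /c, ʒ, z, ts, x, ɳ, ʈ, dz, r, ɾ, ɖ, ɟ, tʃ, ʐ/ as its extension in this inventory. No smaller conjunction from the listed features achieves this: [-labial] alone would also admit /ʎ, ɭ/; [-lateral] alone would also admit /w, p, m, ɸ, …/; and checking the remaining single features turns up none with this extension.

[-lateral, -labial]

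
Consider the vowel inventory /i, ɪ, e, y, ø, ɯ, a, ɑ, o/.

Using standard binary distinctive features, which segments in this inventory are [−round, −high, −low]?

Eliminate segments failing any feature: /i, ɪ, ɯ/ are [+high]; /y, ø, o/ are [+round]; /a, ɑ/ are [+low]. The remaining /e/ satisfy [−round], [−high], [−low].

e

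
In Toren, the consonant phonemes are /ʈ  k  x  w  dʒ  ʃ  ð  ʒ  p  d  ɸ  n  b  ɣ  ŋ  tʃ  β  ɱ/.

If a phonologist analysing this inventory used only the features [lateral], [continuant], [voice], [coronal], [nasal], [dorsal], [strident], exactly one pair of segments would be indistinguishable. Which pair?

w, ɣ

/w/ (labial-velar glide) and /ɣ/ (voiced velar fricative) are both [−lateral], [+continuant], [+voice], [−coronal], [−nasal], [+dorsal], [−strident], so none of the listed features separates them. (They do differ in [sonorant], [labial] and [round], which are not among the given features.) Every other pair in the inventory differs on at least one listed feature.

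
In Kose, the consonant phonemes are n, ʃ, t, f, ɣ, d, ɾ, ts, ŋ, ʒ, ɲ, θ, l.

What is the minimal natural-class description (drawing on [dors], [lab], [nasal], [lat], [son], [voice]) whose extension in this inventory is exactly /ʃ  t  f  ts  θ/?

[-voice]

/ʃ, t, f, ts, θ/ are exactly the [-voice] segments in the inventory, so a single feature suffices.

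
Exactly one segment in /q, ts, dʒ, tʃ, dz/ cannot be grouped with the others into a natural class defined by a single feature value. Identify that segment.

q

The remaining segments after removing /q/ share [+delayed release]; /q/ (voiceless uvular stop) is [-delayed release]. For every other candidate removal, the leftover set fails to share any single feature value that the removed segment lacks.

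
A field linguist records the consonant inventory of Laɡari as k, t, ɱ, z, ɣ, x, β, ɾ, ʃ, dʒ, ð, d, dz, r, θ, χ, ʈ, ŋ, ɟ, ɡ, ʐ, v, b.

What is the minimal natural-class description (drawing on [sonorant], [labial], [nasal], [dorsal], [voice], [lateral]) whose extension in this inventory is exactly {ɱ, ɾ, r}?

[+sonorant, -dorsal]

/ɱ, ɾ, r/ are all [+sonorant], [-dorsal], and no other segment in the inventory matches both values. Dropping any one of them over-generates: [-dorsal] alone would also admit /t, z, β, ʃ, …/; [+sonorant] alone would also admit /ŋ/. No other single listed feature picks out exactly this set either, so fewer than two features will not do.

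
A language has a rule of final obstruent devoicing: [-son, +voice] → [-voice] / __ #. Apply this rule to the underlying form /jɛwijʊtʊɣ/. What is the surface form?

Only the final segment /ɣ/ is both word-final and matches the structural description. It is a voiced velar fricative, so [-son, +voice] holds; changing it to [-voice] with all other features held fixed yields /x/ (voiceless velar fricative). No other segment meets both the structural description and the environment, so the output is [jɛwijʊtʊx].

[jɛwijʊtʊx]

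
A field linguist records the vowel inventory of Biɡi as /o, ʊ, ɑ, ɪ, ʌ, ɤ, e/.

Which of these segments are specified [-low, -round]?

Checking each segment against [-low], [-round]: /ɪ/ (high front unrounded lax vowel), /ʌ/ (mid back unrounded lax vowel), /ɤ/ (mid back unrounded tense vowel), /e/ (mid front unrounded tense vowel) satisfy every feature; every other segment in the inventory fails at least one.

ɪ, ʌ, ɤ, e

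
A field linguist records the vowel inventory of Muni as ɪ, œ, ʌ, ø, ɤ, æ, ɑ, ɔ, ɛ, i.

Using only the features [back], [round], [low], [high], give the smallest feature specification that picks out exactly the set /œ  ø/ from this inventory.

[-back, +round]

/œ, ø/ are all [-back], [+round], and no other segment in the inventory matches both values. Dropping any one of them over-generates: [+round] alone would also admit /ɔ/; [-back] alone would also admit /ɪ, æ, ɛ, i/. No other single listed feature picks out exactly this set either, so fewer than two features will not do.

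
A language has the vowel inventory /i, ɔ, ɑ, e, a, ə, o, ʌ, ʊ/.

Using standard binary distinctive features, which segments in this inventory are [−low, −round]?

Among the inventory, the [−low] segments are /i, ɔ, e, ə, o, ʌ, ʊ/.
Among these, [−round] leaves /i, e, ə, ʌ/.

i, e, ə, ʌ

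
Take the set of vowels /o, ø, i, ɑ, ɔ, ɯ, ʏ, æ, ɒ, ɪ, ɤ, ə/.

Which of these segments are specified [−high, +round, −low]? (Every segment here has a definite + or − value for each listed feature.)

o, ø, ɔ

Checking each segment against [−high], [+round], [−low]: /o/ (mid back rounded tense vowel), /ø/ (mid front rounded tense vowel), /ɔ/ (mid back rounded lax vowel) satisfy every feature; every other segment in the inventory fails at least one.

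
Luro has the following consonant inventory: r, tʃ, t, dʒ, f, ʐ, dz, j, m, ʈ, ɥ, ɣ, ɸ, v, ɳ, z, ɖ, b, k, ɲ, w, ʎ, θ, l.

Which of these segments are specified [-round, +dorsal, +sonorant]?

j, ɲ, ʎ

Eliminate segments failing any feature: /r, tʃ, t, dʒ, f, ʐ, dz, m, ʈ, ɸ, v, ɳ, z, ɖ, b, θ, l/ are [-dorsal]; /ɥ, w/ are [+round]; /ɣ, k/ are [-sonorant]. The remaining /j, ɲ, ʎ/ satisfy [-round], [+dorsal], [+sonorant].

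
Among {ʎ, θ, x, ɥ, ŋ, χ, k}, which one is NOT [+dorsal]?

/χ, ŋ, ɥ, k, x, ʎ/ are all [+dorsal]; /θ/ (voiceless dental fricative) is [−dorsal].

θ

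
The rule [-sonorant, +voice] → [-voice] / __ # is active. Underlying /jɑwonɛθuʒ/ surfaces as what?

/ʒ/ satisfies [-sonorant, +voice] and sits in __ #. The [-voice] counterpart of the voiced postalveolar fricative is /ʃ/. Other segments in /jɑwonɛθuʒ/ either fail the structural description or are not in the environment, so the surface form is [jɑwonɛθuʃ].

[jɑwonɛθuʃ]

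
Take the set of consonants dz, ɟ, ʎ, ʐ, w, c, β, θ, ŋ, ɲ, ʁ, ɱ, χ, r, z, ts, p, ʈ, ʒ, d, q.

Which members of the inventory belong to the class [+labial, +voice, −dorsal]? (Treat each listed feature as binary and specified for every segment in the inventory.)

β, ɱ

Eliminate segments failing any feature: /dz, ɟ, ʎ, ʐ, c, θ, ŋ, ɲ, ʁ, χ, r, z, ts, ʈ, ʒ, d, q/ are [−labial]; /w/ is [+dorsal]; /p/ is [−voice]. The remaining /β, ɱ/ satisfy [+labial], [+voice], [−dorsal].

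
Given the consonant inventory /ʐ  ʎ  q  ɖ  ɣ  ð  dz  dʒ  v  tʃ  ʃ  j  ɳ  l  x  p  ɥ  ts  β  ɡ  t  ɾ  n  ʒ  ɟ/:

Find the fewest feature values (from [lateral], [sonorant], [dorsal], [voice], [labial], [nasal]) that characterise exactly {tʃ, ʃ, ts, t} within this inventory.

Every target segment is [-voice], [-labial], [-dorsal]; each remaining inventory member fails at least one of these. Each conjunct is needed — [-labial, -dorsal] alone would also admit /ʐ, ɖ, ð, dz, …/; [-voice, -dorsal] alone would also admit /p/; [-voice, -labial] alone would also admit /q, x/ — and no other combination of two listed features has exactly this extension, so three is the minimum.

[-voice, -labial, -dorsal]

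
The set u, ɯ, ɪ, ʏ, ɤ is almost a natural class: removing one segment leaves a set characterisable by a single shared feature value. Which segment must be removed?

/ɪ, u, ʏ, ɯ/ are all [+high], but /ɤ/ (mid back unrounded tense vowel) is [−high]. No other single segment can be removed to leave a set sharing one feature value that the removed segment lacks, so /ɤ/ is the odd one out.

ɤ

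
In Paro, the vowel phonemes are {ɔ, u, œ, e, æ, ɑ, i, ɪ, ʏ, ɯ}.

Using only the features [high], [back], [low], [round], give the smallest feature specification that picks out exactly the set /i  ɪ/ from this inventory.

The class [+high], [-back], [-round] has exactly /i, ɪ/ as its extension in this inventory. No smaller conjunction from the listed features achieves this: [-back, -round] alone would also admit /e, æ/; [+high, -round] alone would also admit /ɯ/; [+high, -back] alone would also admit /ʏ/; and checking the remaining two-feature bundles turns up none with this extension.

[+high, -back, -round]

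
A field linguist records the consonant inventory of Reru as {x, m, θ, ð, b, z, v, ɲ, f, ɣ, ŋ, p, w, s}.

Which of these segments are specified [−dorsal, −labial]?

θ, ð, z, s

Checking each segment against [−dorsal], [−labial]: /θ/ (voiceless dental fricative), /ð/ (voiced dental fricative), /z/ (voiced alveolar fricative), /s/ (voiceless alveolar fricative) satisfy every feature; every other segment in the inventory fails at least one.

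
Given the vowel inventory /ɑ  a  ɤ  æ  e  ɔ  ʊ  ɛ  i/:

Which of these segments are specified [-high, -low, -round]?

Eliminate segments failing any feature: /ɑ, a, æ/ are [+low]; /ɔ/ is [+round]; /ʊ, i/ are [+high]. The remaining /ɤ, e, ɛ/ satisfy [-high], [-low], [-round].

ɤ, e, ɛ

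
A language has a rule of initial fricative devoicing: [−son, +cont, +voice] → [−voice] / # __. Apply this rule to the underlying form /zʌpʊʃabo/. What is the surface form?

[sʌpʊʃabo]

Only the initial segment /z/ is both word-initial and matches the structural description. It is a voiced alveolar fricative, so [−son, +cont, +voice] holds; changing it to [−voice] with all other features held fixed yields /s/ (voiceless alveolar fricative). No other segment meets both the structural description and the environment, so the output is [sʌpʊʃabo].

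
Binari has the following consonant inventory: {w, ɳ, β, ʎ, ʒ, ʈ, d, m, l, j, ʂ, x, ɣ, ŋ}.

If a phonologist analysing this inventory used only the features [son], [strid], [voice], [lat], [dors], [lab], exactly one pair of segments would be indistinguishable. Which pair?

ŋ, j

Both /ŋ/ and /j/ are [+sonorant], [-strident], [+voice], [-lateral], [+dorsal], [-labial]. Since the list omits [nasal], [continuant] and [back] — which do distinguish the velar nasal from the palatal glide — this pair collapses; all other pairs remain distinct.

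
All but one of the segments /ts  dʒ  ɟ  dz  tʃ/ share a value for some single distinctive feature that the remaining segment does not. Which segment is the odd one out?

[delayed release] (equivalently [strident], [dorsal]) groups all but one: /tʃ, dz, dʒ, ts/ share [+delayed release] while /ɟ/ (voiced palatal stop) alone is [−delayed release]. Removing any other segment would not leave a single-feature class that excludes it.

ɟ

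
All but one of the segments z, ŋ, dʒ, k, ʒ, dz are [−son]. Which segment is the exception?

ŋ

Every segment except /ŋ/ is [−sonorant]. /ŋ/ (velar nasal) is [+sonorant], so it is the exception.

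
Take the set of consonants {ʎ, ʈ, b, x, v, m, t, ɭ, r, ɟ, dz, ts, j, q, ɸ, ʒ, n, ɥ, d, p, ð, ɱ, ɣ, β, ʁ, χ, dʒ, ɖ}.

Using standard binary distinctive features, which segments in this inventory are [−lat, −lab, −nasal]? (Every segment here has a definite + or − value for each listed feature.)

The [−lateral] segments are /ʈ, b, x, v, m, t, r, ɟ, dz, ts, j, q, ɸ, ʒ, n, ɥ, d, p, ð, ɱ, ɣ, β, ʁ, χ, dʒ, ɖ/.
Within that set, [−labial] gives /ʈ, x, t, r, ɟ, dz, ts, j, q, ʒ, n, d, ð, ɣ, ʁ, χ, dʒ, ɖ/.
Intersecting with [−nasal] leaves /ʈ, x, t, r, ɟ, dz, ts, j, q, ʒ, d, ð, ɣ, ʁ, χ, dʒ, ɖ/.

ʈ, x, t, r, ɟ, dz, ts, j, q, ʒ, d, ð, ɣ, ʁ, χ, dʒ, ɖ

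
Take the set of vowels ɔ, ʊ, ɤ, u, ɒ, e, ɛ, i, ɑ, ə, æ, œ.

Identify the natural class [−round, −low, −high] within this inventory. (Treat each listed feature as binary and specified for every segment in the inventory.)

Checking each segment against [−round], [−low], [−high]: /ɤ/ (mid back unrounded tense vowel), /e/ (mid front unrounded tense vowel), /ɛ/ (mid front unrounded lax vowel), /ə/ (mid central vowel (schwa)) satisfy every feature; every other segment in the inventory fails at least one.

ɤ, e, ɛ, ə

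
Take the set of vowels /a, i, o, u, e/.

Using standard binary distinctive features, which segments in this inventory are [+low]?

a

The [+low] segments here are /a/; the remaining /i, o, u, e/ are [−low].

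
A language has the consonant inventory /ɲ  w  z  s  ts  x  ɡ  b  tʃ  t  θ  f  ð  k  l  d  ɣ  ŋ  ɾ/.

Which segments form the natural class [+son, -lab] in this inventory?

Eliminate segments failing any feature: /w/ is [+labial]; /z, s, ts, x, ɡ, b, tʃ, t, θ, f, ð, k, d, ɣ/ are [-sonorant]. The remaining /ɲ, l, ŋ, ɾ/ satisfy [+sonorant], [-labial].

ɲ, l, ŋ, ɾ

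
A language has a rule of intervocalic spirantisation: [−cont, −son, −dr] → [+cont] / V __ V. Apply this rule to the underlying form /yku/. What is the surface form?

[yxu]

The only segment in the rule's environment that also matches [−cont, −son, −dr] is /k/. Applying [+continuant] turns the voiceless velar stop into /x/ (voiceless velar fricative), giving [yxu].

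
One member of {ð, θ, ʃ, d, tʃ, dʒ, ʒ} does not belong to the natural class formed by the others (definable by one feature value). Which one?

d

[distributed] groups all but one: /θ, ʒ, ð, tʃ, dʒ, ʃ/ share [+distributed] while /d/ (voiced alveolar stop) alone is [-distributed]. Removing any other segment would not leave a single-feature class that excludes it.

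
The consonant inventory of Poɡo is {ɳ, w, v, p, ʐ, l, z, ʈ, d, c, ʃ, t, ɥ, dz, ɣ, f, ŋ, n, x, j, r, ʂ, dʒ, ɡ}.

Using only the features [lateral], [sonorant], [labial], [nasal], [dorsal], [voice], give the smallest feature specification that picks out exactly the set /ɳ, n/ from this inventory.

Every target segment is [+nasal], [−dorsal]; each remaining inventory member fails at least one of these. Each conjunct is needed — [−dorsal] alone would also admit /v, p, ʐ, l, …/; [+nasal] alone would also admit /ŋ/ — and no other single listed feature has exactly this extension, so two is the minimum.

[+nasal, −dorsal]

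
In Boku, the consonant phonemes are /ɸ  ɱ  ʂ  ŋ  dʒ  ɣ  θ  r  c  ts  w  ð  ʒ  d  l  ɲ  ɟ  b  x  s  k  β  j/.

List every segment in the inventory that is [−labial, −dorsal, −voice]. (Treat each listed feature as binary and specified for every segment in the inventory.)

ʂ, θ, ts, s

Checking each segment against [−labial], [−dorsal], [−voice]: /ʂ/ (voiceless retroflex fricative), /θ/ (voiceless dental fricative), /ts/ (voiceless alveolar affricate), /s/ (voiceless alveolar fricative) satisfy every feature; every other segment in the inventory fails at least one.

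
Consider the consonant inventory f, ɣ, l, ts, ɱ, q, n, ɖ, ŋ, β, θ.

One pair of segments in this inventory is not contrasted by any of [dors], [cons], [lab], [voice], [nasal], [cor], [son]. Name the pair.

/ts/ (voiceless alveolar affricate) and /θ/ (voiceless dental fricative) are both [−dorsal], [+consonantal], [−labial], [−voice], [−nasal], [+coronal], [−sonorant], so none of the listed features separates them. (They do differ in [continuant], [strident] and [distributed], which are not among the given features.) Every other pair in the inventory differs on at least one listed feature.

ts, θ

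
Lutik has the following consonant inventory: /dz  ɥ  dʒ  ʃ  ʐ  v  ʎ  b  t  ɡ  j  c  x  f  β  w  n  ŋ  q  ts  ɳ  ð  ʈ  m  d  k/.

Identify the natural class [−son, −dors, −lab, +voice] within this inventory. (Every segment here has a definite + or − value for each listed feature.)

Eliminate segments failing any feature: /ɥ, ʎ, j, w, n, ŋ, ɳ, m/ are [+sonorant]; /ʃ, t, ts, ʈ/ are [−voice]; /v, b, f, β/ are [+labial]; /ɡ, c, x, q, k/ are [+dorsal]. The remaining /dz, dʒ, ʐ, ð, d/ satisfy [−sonorant], [−dorsal], [−labial], [+voice].

dz, dʒ, ʐ, ð, d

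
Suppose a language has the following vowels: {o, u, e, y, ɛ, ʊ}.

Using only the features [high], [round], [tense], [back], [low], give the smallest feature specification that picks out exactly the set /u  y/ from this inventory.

[+high, +tense]

Every target segment is [+high], [+tense]; each remaining inventory member fails at least one of these. Each conjunct is needed — [+tense] alone would also admit /o, e/; [+high] alone would also admit /ʊ/ — and no other single listed feature has exactly this extension, so two is the minimum.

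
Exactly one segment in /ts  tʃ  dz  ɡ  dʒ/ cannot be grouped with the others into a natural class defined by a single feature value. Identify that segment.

The remaining segments after removing /ɡ/ share [+delayed release]; /ɡ/ (voiced velar stop) is [−delayed release]. For every other candidate removal, the leftover set fails to share any single feature value that the removed segment lacks.

ɡ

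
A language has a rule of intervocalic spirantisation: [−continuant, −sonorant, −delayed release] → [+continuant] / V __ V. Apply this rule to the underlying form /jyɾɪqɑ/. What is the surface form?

/q/ satisfies [−continuant, −sonorant, −delayed release] and sits in V __ V. The [+continuant] counterpart of the voiceless uvular stop is /χ/. Other segments in /jyɾɪqɑ/ either fail the structural description or are not in the environment, so the surface form is [jyɾɪχɑ].

[jyɾɪχɑ]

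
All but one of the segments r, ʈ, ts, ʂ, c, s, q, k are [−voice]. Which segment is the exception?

Every segment except /r/ is [−voice]. /r/ (alveolar trill) is [+voice], so it is the exception.

r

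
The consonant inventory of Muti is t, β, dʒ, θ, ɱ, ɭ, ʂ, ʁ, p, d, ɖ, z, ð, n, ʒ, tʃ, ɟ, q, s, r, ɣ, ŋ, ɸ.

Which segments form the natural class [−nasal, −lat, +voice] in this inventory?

β, dʒ, ʁ, d, ɖ, z, ð, ʒ, ɟ, r, ɣ

Eliminate segments failing any feature: /t, θ, ʂ, p, tʃ, q, s, ɸ/ are [−voice]; /ɱ, n, ŋ/ are [+nasal]; /ɭ/ is [+lateral]. The remaining /β, dʒ, ʁ, d, ɖ, z, ð, ʒ, ɟ, r, ɣ/ satisfy [−nasal], [−lateral], [+voice].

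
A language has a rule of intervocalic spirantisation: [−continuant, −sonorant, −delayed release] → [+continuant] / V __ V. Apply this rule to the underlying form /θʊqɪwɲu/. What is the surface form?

/q/ satisfies [−continuant, −sonorant, −delayed release] and sits in V __ V. The [+continuant] counterpart of the voiceless uvular stop is /χ/. Other segments in /θʊqɪwɲu/ either fail the structural description or are not in the environment, so the surface form is [θʊχɪwɲu].

[θʊχɪwɲu]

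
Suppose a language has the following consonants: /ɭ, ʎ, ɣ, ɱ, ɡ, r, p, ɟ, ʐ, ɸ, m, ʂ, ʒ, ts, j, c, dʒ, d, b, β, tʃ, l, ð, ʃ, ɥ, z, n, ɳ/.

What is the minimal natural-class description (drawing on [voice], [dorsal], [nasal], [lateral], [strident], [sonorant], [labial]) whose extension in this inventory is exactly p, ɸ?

Every target segment is [-voice], [+labial]; each remaining inventory member fails at least one of these. Each conjunct is needed — [+labial] alone would also admit /ɱ, m, b, β, …/; [-voice] alone would also admit /ʂ, ts, c, tʃ, …/ — and no other single listed feature has exactly this extension, so two is the minimum.

[-voice, +labial]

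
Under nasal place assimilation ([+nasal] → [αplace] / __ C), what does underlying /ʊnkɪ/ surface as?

/n/ sits before the [+dorsal] consonant /k/, so it takes on [+dorsal] and surfaces as /ŋ/. The rest of the form is unaffected: [ʊŋkɪ].

[ʊŋkɪ]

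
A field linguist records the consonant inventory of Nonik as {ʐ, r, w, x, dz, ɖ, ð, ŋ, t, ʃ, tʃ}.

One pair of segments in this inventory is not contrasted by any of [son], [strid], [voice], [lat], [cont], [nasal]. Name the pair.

w, r

Both /w/ and /r/ are [+sonorant], [−strident], [+voice], [−lateral], [+continuant], [−nasal]. Since the list omits [labial], [round], [coronal] and [dorsal] — which do distinguish the labial-velar glide from the alveolar trill — this pair collapses; all other pairs remain distinct.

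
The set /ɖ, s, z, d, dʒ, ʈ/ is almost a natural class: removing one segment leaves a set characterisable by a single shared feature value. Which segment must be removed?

The remaining segments after removing /dʒ/ share [−distributed]; /dʒ/ (voiced postalveolar affricate) is [+distributed]. For every other candidate removal, the leftover set fails to share any single feature value that the removed segment lacks.

dʒ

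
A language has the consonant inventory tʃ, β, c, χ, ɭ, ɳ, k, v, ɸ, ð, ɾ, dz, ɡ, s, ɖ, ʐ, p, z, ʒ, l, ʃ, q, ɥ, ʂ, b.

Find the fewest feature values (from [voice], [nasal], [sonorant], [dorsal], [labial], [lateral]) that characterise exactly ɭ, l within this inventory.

/ɭ, l/ are exactly the [+lateral] segments in the inventory, so a single feature suffices.

[+lateral]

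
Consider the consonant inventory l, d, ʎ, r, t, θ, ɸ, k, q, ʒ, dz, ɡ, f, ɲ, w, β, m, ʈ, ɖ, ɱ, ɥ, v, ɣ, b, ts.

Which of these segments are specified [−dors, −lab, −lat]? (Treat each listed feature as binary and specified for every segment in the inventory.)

Among the inventory, the [−dorsal] segments are /l, d, r, t, θ, ɸ, ʒ, dz, f, β, m, ʈ, ɖ, ɱ, v, b, ts/.
Intersecting with [−labial] gives /l, d, r, t, θ, ʒ, dz, ʈ, ɖ, ts/.
Intersecting with [−lateral] leaves /d, r, t, θ, ʒ, dz, ʈ, ɖ, ts/.

d, r, t, θ, ʒ, dz, ʈ, ɖ, ts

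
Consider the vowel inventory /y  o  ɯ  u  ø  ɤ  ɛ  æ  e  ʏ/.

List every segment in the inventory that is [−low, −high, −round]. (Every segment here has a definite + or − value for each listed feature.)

Eliminate segments failing any feature: /y, ɯ, u, ʏ/ are [+high]; /o, ø/ are [+round]; /æ/ is [+low]. The remaining /ɤ, ɛ, e/ satisfy [−low], [−high], [−round].

ɤ, ɛ, e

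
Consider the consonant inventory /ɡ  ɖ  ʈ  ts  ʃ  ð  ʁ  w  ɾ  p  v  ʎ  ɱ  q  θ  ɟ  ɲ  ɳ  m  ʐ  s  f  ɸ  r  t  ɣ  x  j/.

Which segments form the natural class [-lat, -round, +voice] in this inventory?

ɡ, ɖ, ð, ʁ, ɾ, v, ɱ, ɟ, ɲ, ɳ, m, ʐ, r, ɣ, j

The [-lateral] segments are /ɡ, ɖ, ʈ, ts, ʃ, ð, ʁ, w, ɾ, p, v, ɱ, q, θ, ɟ, ɲ, ɳ, m, ʐ, s, f, ɸ, r, t, ɣ, x, j/.
Among these, [-round] gives /ɡ, ɖ, ʈ, ts, ʃ, ð, ʁ, ɾ, p, v, ɱ, q, θ, ɟ, ɲ, ɳ, m, ʐ, s, f, ɸ, r, t, ɣ, x, j/.
Within that set, [+voice] leaves /ɡ, ɖ, ð, ʁ, ɾ, v, ɱ, ɟ, ɲ, ɳ, m, ʐ, r, ɣ, j/.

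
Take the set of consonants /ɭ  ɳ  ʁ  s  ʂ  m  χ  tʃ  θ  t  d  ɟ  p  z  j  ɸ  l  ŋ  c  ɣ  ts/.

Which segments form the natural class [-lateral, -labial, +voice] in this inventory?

Eliminate segments failing any feature: /ɭ, l/ are [+lateral]; /s, ʂ, χ, tʃ, θ, t, c, ts/ are [-voice]; /m, p, ɸ/ are [+labial]. The remaining /ɳ, ʁ, d, ɟ, z, j, ŋ, ɣ/ satisfy [-lateral], [-labial], [+voice].

ɳ, ʁ, d, ɟ, z, j, ŋ, ɣ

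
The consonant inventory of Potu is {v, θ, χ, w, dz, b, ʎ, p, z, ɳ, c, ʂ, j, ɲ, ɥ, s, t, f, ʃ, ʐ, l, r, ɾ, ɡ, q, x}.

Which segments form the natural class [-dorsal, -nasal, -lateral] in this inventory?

v, θ, dz, b, p, z, ʂ, s, t, f, ʃ, ʐ, r, ɾ

Checking each segment against [-dorsal], [-nasal], [-lateral]: /v/ (voiced labiodental fricative), /θ/ (voiceless dental fricative), /dz/ (voiced alveolar affricate), /b/ (voiced bilabial stop), /p/ (voiceless bilabial stop), /z/ (voiced alveolar fricative), among others, satisfy every feature; every other segment in the inventory fails at least one.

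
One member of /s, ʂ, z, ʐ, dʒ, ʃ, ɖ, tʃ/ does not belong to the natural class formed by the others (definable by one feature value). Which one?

The remaining segments after removing /ɖ/ share [+strident]; /ɖ/ (voiced retroflex stop) is [−strident]. For every other candidate removal, the leftover set fails to share any single feature value that the removed segment lacks.

ɖ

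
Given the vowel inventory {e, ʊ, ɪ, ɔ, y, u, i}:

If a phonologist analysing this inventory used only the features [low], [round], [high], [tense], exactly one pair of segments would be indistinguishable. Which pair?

y, u

On the given features, /y/ and /u/ have an identical profile: [−low], [+round], [+high], [+tense]. No other two segments in the inventory coincide on all 4 features. (They do differ in [back], which is not among the given features.)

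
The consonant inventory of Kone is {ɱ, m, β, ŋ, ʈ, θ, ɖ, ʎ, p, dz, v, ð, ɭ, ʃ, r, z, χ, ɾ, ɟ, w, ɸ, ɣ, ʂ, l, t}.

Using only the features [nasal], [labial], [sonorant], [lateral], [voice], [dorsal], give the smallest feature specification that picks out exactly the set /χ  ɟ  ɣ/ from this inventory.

[−sonorant, +dorsal]

/χ, ɟ, ɣ/ are all [−sonorant], [+dorsal], and no other segment in the inventory matches both values. Dropping any one of them over-generates: [+dorsal] alone would also admit /ŋ, ʎ, w/; [−sonorant] alone would also admit /β, ʈ, θ, ɖ, …/. No other single listed feature picks out exactly this set either, so fewer than two features will not do.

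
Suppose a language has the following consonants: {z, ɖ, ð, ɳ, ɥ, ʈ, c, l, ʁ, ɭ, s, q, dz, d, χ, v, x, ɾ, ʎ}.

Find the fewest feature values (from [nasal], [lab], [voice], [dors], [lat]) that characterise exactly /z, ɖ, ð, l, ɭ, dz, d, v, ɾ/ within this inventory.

[+voice, −nasal, −dors]

Every target segment is [+voice], [−nasal], [−dorsal]; each remaining inventory member fails at least one of these. Each conjunct is needed — [−nasal, −dorsal] alone would also admit /ʈ, s/; [+voice, −dorsal] alone would also admit /ɳ/; [+voice, −nasal] alone would also admit /ɥ, ʁ, ʎ/ — and no other combination of two listed features has exactly this extension, so three is the minimum.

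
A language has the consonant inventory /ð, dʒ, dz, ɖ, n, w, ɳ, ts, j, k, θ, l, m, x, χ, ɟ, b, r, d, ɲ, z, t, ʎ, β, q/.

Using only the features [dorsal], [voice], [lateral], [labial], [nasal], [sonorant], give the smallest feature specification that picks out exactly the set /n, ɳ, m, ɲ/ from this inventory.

[+nasal]

The target set is precisely the extension of [+nasal] in this inventory.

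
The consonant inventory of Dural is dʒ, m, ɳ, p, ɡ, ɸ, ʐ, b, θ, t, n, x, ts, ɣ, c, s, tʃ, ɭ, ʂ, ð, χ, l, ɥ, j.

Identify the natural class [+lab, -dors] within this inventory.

m, p, ɸ, b

Among the inventory, the [+labial] segments are /m, p, ɸ, b, ɥ/.
Intersecting with [-dorsal] leaves /m, p, ɸ, b/.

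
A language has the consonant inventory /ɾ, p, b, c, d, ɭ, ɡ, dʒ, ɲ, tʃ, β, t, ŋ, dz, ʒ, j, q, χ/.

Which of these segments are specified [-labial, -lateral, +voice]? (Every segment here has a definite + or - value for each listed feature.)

ɾ, d, ɡ, dʒ, ɲ, ŋ, dz, ʒ, j

Eliminate segments failing any feature: /p, b, β/ are [+labial]; /c, tʃ, t, q, χ/ are [-voice]; /ɭ/ is [+lateral]. The remaining /ɾ, d, ɡ, dʒ, ɲ, ŋ, dz, ʒ, j/ satisfy [-labial], [-lateral], [+voice].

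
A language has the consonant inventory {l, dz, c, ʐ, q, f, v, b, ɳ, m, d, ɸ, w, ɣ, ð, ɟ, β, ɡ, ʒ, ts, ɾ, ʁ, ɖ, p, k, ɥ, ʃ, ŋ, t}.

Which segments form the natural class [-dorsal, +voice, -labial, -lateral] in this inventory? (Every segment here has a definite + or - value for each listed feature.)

dz, ʐ, ɳ, d, ð, ʒ, ɾ, ɖ

Among the inventory, the [-dorsal] segments are /l, dz, ʐ, f, v, b, ɳ, m, d, ɸ, ð, β, ʒ, ts, ɾ, ɖ, p, ʃ, t/.
Then [+voice] gives /l, dz, ʐ, v, b, ɳ, m, d, ð, β, ʒ, ɾ, ɖ/.
Then [-labial] gives /l, dz, ʐ, ɳ, d, ð, ʒ, ɾ, ɖ/.
Intersecting with [-lateral] leaves /dz, ʐ, ɳ, d, ð, ʒ, ɾ, ɖ/.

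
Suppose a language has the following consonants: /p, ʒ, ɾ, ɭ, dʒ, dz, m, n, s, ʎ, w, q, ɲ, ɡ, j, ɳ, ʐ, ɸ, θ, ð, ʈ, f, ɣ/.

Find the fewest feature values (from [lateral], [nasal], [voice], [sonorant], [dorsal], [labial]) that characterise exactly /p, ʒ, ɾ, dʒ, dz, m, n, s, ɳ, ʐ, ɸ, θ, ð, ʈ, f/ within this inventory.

The class [−lateral], [−dorsal] has exactly /p, ʒ, ɾ, dʒ, dz, m, n, s, ɳ, ʐ, ɸ, θ, ð, ʈ, f/ as its extension in this inventory. No smaller conjunction from the listed features achieves this: [−dorsal] alone would also admit /ɭ/; [−lateral] alone would also admit /w, q, ɲ, ɡ, …/; and checking the remaining single features turns up none with this extension.

[−lateral, −dorsal]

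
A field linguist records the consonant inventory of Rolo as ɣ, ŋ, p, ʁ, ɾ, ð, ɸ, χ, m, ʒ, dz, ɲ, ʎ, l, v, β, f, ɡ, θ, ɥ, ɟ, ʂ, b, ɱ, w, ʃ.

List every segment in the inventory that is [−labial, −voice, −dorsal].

θ, ʂ, ʃ

Checking each segment against [−labial], [−voice], [−dorsal]: /θ/ (voiceless dental fricative), /ʂ/ (voiceless retroflex fricative), /ʃ/ (voiceless postalveolar fricative) satisfy every feature; every other segment in the inventory fails at least one.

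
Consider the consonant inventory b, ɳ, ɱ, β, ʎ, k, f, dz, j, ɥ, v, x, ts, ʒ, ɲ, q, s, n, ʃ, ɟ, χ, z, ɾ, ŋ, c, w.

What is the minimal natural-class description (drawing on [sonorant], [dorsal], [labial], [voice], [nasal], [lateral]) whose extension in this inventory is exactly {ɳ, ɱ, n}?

[+nasal, −dorsal]

Every target segment is [+nasal], [−dorsal]; each remaining inventory member fails at least one of these. Each conjunct is needed — [−dorsal] alone would also admit /b, β, f, dz, …/; [+nasal] alone would also admit /ɲ, ŋ/ — and no other single listed feature has exactly this extension, so two is the minimum.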